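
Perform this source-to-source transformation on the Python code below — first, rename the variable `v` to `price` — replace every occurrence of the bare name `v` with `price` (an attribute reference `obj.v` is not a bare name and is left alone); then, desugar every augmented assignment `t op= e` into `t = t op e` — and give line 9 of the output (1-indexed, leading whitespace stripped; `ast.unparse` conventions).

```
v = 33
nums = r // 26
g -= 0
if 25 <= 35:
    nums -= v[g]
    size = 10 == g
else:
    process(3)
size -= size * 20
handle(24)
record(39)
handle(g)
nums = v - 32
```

size = size - size * 20

Transformed code:
price = 33
nums = r // 26
g = g - 0
if 25 <= 35:
    nums = nums - price[g]
    size = 10 == g
else:
    process(3)
size = size - size * 20
handle(24)
record(39)
handle(g)
nums = price - 32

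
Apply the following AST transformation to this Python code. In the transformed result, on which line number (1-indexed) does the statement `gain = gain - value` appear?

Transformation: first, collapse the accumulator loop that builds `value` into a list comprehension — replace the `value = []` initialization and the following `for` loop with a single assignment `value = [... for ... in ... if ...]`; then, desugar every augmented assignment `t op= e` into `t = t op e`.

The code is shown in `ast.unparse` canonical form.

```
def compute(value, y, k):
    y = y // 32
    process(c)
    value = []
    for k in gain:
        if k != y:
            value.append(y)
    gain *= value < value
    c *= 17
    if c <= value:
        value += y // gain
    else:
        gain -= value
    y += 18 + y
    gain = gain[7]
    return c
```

10

Transformed code:
def compute(value, y, k):
    y = y // 32
    process(c)
    value = [y for k in gain if k != y]
    gain = gain * (value < value)
    c = c * 17
    if c <= value:
        value = value + y // gain
    else:
        gain = gain - value
    y = y + (18 + y)
    gain = gain[7]
    return c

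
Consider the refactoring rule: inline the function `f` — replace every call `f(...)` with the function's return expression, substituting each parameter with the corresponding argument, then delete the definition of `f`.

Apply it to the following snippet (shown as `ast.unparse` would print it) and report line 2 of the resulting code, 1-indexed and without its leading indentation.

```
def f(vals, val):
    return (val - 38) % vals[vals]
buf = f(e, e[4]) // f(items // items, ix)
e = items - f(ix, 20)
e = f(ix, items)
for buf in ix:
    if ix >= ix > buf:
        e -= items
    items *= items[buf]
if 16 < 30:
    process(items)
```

e = items - (20 - 38) % ix[ix]

Transformed code:
buf = (e[4] - 38) % e[e] // ((ix - 38) % (items // items)[items // items])
e = items - (20 - 38) % ix[ix]
e = (items - 38) % ix[ix]
for buf in ix:
    if ix >= ix > buf:
        e -= items
    items *= items[buf]
if 16 < 30:
    process(items)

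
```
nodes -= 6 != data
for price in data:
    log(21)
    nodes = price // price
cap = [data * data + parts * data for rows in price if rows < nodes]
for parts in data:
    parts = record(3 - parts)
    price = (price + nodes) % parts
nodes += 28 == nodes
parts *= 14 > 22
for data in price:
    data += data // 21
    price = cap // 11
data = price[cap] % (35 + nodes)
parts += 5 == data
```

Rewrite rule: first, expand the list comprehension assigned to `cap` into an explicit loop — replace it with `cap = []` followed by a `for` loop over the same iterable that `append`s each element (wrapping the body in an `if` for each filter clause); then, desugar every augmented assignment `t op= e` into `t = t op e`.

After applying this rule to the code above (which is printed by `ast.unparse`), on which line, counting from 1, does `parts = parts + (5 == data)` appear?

Transformed code:
nodes = nodes - (6 != data)
for price in data:
    log(21)
    nodes = price // price
cap = []
for rows in price:
    if rows < nodes:
        cap.append(data * data + parts * data)
for parts in data:
    parts = record(3 - parts)
    price = (price + nodes) % parts
nodes = nodes + (28 == nodes)
parts = parts * (14 > 22)
for data in price:
    data = data + data // 21
    price = cap // 11
data = price[cap] % (35 + nodes)
parts = parts + (5 == data)

18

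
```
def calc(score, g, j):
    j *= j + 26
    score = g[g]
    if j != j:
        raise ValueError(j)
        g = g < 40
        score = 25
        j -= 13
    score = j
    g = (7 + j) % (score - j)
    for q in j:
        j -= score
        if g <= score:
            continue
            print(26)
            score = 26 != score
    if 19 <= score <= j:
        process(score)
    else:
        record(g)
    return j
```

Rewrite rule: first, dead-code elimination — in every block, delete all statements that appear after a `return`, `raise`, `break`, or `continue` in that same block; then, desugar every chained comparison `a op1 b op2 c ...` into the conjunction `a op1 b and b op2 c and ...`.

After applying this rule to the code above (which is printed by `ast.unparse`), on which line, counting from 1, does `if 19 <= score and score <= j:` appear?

12

Transformed code:
def calc(score, g, j):
    j *= j + 26
    score = g[g]
    if j != j:
        raise ValueError(j)
    score = j
    g = (7 + j) % (score - j)
    for q in j:
        j -= score
        if g <= score:
            continue
    if 19 <= score and score <= j:
        process(score)
    else:
        record(g)
    return j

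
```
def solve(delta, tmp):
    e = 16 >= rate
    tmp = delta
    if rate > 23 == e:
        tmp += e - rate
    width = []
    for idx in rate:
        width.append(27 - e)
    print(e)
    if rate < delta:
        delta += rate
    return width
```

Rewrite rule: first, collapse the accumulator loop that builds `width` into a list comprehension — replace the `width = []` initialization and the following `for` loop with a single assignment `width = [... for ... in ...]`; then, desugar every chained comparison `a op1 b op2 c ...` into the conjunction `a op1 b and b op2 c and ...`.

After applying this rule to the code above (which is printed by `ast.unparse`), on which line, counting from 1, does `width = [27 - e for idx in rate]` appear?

6

Transformed code:
def solve(delta, tmp):
    e = 16 >= rate
    tmp = delta
    if rate > 23 and 23 == e:
        tmp += e - rate
    width = [27 - e for idx in rate]
    print(e)
    if rate < delta:
        delta += rate
    return width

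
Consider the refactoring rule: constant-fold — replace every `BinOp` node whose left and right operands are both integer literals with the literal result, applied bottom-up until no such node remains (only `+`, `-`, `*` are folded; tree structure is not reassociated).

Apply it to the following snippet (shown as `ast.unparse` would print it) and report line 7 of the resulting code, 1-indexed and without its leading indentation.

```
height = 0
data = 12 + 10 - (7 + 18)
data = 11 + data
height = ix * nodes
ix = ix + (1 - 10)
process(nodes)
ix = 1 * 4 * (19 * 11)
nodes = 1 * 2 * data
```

ix = 836

Transformed code:
height = 0
data = -3
data = 11 + data
height = ix * nodes
ix = ix + -9
process(nodes)
ix = 836
nodes = 2 * data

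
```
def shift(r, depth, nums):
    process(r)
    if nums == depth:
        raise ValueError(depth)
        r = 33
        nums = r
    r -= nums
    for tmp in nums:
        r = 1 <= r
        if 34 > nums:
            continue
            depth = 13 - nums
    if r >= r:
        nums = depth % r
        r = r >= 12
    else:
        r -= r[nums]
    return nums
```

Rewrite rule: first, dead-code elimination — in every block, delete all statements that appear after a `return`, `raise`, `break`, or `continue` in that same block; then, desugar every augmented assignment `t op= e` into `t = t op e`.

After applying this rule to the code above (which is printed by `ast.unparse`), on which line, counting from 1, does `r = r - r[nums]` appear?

Transformed code:
def shift(r, depth, nums):
    process(r)
    if nums == depth:
        raise ValueError(depth)
    r = r - nums
    for tmp in nums:
        r = 1 <= r
        if 34 > nums:
            continue
    if r >= r:
        nums = depth % r
        r = r >= 12
    else:
        r = r - r[nums]
    return nums

14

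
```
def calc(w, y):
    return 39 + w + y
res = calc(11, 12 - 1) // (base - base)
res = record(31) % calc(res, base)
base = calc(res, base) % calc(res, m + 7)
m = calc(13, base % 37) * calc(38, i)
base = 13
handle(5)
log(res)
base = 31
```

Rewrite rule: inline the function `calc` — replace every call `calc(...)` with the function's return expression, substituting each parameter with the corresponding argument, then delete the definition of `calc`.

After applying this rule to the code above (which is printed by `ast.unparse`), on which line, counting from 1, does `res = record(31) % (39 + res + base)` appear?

Transformed code:
res = (39 + 11 + (12 - 1)) // (base - base)
res = record(31) % (39 + res + base)
base = (39 + res + base) % (39 + res + (m + 7))
m = (39 + 13 + base % 37) * (39 + 38 + i)
base = 13
handle(5)
log(res)
base = 31

2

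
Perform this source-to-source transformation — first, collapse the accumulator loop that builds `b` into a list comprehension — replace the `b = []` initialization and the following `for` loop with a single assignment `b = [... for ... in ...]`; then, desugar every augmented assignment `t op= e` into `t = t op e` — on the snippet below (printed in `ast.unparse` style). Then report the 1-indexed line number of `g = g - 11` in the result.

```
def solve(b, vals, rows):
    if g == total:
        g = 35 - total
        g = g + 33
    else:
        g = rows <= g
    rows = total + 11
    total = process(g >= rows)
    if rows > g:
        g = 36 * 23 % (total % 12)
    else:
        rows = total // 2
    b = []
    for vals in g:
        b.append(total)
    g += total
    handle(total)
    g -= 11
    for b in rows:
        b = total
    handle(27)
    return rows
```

16

Transformed code:
def solve(b, vals, rows):
    if g == total:
        g = 35 - total
        g = g + 33
    else:
        g = rows <= g
    rows = total + 11
    total = process(g >= rows)
    if rows > g:
        g = 36 * 23 % (total % 12)
    else:
        rows = total // 2
    b = [total for vals in g]
    g = g + total
    handle(total)
    g = g - 11
    for b in rows:
        b = total
    handle(27)
    return rows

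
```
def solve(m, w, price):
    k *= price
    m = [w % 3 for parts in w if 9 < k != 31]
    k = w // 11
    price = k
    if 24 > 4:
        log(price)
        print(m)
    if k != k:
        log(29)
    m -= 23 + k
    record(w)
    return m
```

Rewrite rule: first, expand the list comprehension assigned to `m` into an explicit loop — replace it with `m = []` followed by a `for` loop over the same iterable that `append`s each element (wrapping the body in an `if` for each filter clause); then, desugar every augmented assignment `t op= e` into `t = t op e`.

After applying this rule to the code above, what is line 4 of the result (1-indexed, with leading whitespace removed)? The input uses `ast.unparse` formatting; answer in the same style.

for parts in w:

Transformed code:
def solve(m, w, price):
    k = k * price
    m = []
    for parts in w:
        if 9 < k != 31:
            m.append(w % 3)
    k = w // 11
    price = k
    if 24 > 4:
        log(price)
        print(m)
    if k != k:
        log(29)
    m = m - (23 + k)
    record(w)
    return m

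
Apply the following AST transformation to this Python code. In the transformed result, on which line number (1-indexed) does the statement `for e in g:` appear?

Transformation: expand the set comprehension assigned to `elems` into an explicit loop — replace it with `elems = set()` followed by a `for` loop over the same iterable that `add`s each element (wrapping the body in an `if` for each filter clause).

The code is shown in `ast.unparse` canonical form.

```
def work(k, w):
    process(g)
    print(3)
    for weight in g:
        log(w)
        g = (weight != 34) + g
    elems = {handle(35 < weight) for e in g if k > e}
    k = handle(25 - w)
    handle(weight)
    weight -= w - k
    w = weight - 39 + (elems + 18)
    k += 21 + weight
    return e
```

8

Transformed code:
def work(k, w):
    process(g)
    print(3)
    for weight in g:
        log(w)
        g = (weight != 34) + g
    elems = set()
    for e in g:
        if k > e:
            elems.add(handle(35 < weight))
    k = handle(25 - w)
    handle(weight)
    weight -= w - k
    w = weight - 39 + (elems + 18)
    k += 21 + weight
    return e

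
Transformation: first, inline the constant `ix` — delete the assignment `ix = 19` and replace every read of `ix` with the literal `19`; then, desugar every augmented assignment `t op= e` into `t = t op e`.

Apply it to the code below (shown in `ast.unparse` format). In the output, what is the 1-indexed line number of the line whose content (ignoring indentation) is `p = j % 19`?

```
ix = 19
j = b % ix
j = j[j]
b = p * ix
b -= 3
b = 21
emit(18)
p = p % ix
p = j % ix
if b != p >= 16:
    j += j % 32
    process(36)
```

Transformed code:
j = b % 19
j = j[j]
b = p * 19
b = b - 3
b = 21
emit(18)
p = p % 19
p = j % 19
if b != p >= 16:
    j = j + j % 32
    process(36)

8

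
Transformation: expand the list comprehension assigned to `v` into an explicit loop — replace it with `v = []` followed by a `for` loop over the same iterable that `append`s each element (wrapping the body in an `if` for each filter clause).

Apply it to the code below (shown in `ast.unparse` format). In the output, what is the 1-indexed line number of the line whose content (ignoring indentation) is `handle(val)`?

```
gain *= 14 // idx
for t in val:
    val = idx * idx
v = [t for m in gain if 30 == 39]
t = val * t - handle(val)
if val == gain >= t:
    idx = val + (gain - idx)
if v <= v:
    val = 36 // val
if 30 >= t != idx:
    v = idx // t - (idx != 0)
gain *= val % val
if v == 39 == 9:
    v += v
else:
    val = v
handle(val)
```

20

Transformed code:
gain *= 14 // idx
for t in val:
    val = idx * idx
v = []
for m in gain:
    if 30 == 39:
        v.append(t)
t = val * t - handle(val)
if val == gain >= t:
    idx = val + (gain - idx)
if v <= v:
    val = 36 // val
if 30 >= t != idx:
    v = idx // t - (idx != 0)
gain *= val % val
if v == 39 == 9:
    v += v
else:
    val = v
handle(val)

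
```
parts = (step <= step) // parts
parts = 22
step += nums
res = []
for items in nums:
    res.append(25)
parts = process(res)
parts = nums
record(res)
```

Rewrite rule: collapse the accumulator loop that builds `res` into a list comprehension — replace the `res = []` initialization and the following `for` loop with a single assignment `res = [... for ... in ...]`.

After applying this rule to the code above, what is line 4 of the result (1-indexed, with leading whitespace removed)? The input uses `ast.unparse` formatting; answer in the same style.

res = [25 for items in nums]

Transformed code:
parts = (step <= step) // parts
parts = 22
step += nums
res = [25 for items in nums]
parts = process(res)
parts = nums
record(res)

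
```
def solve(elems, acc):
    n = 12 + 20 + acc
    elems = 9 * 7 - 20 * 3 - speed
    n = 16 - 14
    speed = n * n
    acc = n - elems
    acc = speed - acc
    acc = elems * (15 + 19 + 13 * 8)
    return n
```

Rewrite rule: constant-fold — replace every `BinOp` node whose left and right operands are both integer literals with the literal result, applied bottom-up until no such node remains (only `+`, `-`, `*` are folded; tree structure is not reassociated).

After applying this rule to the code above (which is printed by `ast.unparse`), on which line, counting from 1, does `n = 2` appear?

Transformed code:
def solve(elems, acc):
    n = 32 + acc
    elems = 3 - speed
    n = 2
    speed = n * n
    acc = n - elems
    acc = speed - acc
    acc = elems * 138
    return n

4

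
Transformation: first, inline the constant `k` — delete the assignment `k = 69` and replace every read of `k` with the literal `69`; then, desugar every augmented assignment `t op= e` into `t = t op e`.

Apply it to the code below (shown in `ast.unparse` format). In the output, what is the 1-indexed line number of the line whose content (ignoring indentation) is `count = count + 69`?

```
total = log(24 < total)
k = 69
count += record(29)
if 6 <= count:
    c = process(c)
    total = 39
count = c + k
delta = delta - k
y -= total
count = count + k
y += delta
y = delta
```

Transformed code:
total = log(24 < total)
count = count + record(29)
if 6 <= count:
    c = process(c)
    total = 39
count = c + 69
delta = delta - 69
y = y - total
count = count + 69
y = y + delta
y = delta

9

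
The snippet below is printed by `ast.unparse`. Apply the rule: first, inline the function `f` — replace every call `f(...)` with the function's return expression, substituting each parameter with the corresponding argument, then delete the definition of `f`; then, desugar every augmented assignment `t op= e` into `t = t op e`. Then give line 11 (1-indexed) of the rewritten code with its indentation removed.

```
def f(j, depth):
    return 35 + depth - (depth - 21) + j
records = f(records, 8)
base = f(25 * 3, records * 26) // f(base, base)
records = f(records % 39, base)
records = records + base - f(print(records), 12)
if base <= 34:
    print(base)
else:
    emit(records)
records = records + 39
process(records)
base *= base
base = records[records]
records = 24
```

base = base * base

Transformed code:
records = 35 + 8 - (8 - 21) + records
base = (35 + records * 26 - (records * 26 - 21) + 25 * 3) // (35 + base - (base - 21) + base)
records = 35 + base - (base - 21) + records % 39
records = records + base - (35 + 12 - (12 - 21) + print(records))
if base <= 34:
    print(base)
else:
    emit(records)
records = records + 39
process(records)
base = base * base
base = records[records]
records = 24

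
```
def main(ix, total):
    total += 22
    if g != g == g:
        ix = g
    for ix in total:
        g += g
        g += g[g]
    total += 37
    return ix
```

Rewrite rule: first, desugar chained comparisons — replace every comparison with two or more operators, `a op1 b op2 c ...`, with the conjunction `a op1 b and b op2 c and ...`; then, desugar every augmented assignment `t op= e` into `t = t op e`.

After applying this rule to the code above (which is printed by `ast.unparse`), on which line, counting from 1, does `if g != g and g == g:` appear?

3

Transformed code:
def main(ix, total):
    total = total + 22
    if g != g and g == g:
        ix = g
    for ix in total:
        g = g + g
        g = g + g[g]
    total = total + 37
    return ix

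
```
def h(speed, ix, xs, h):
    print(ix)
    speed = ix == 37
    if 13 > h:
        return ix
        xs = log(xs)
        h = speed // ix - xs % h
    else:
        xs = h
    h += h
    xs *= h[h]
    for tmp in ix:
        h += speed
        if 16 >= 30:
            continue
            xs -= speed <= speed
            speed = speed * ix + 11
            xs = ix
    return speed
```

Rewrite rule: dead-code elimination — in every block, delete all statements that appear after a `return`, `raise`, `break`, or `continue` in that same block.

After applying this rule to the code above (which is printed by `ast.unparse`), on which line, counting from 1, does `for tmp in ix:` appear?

Transformed code:
def h(speed, ix, xs, h):
    print(ix)
    speed = ix == 37
    if 13 > h:
        return ix
    else:
        xs = h
    h += h
    xs *= h[h]
    for tmp in ix:
        h += speed
        if 16 >= 30:
            continue
    return speed

10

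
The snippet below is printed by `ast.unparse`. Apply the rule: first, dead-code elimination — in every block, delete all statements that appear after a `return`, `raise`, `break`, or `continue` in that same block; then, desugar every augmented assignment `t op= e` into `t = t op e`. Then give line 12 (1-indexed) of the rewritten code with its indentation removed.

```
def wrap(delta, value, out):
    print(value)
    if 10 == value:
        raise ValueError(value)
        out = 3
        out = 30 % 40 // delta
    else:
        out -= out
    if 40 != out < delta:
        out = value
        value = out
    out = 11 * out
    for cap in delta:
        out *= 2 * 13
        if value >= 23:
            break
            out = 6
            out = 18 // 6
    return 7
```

Transformed code:
def wrap(delta, value, out):
    print(value)
    if 10 == value:
        raise ValueError(value)
    else:
        out = out - out
    if 40 != out < delta:
        out = value
        value = out
    out = 11 * out
    for cap in delta:
        out = out * (2 * 13)
        if value >= 23:
            break
    return 7

out = out * (2 * 13)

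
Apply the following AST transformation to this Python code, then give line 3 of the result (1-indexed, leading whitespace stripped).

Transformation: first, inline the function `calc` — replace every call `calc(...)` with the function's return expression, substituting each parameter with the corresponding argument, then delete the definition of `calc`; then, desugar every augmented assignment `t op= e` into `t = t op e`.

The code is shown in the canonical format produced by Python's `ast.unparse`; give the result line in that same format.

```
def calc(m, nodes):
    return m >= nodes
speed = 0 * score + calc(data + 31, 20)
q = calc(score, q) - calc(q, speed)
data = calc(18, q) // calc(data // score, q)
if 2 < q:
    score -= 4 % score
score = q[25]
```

Transformed code:
speed = 0 * score + (data + 31 >= 20)
q = (score >= q) - (q >= speed)
data = (18 >= q) // (data // score >= q)
if 2 < q:
    score = score - 4 % score
score = q[25]

data = (18 >= q) // (data // score >= q)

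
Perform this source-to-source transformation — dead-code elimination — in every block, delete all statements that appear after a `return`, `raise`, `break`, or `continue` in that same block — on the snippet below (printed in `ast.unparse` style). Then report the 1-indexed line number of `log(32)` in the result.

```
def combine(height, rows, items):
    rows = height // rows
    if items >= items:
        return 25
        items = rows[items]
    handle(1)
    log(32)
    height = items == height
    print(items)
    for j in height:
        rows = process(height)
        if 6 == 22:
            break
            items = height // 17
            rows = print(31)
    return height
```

Transformed code:
def combine(height, rows, items):
    rows = height // rows
    if items >= items:
        return 25
    handle(1)
    log(32)
    height = items == height
    print(items)
    for j in height:
        rows = process(height)
        if 6 == 22:
            break
    return height

6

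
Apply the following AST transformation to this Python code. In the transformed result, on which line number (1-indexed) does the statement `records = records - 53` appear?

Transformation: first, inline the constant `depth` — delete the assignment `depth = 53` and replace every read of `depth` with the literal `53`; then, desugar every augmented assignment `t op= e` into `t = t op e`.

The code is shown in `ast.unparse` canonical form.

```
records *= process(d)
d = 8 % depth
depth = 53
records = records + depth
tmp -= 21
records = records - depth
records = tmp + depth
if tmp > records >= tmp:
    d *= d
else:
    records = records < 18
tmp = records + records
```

5

Transformed code:
records = records * process(d)
d = 8 % 53
records = records + 53
tmp = tmp - 21
records = records - 53
records = tmp + 53
if tmp > records >= tmp:
    d = d * d
else:
    records = records < 18
tmp = records + records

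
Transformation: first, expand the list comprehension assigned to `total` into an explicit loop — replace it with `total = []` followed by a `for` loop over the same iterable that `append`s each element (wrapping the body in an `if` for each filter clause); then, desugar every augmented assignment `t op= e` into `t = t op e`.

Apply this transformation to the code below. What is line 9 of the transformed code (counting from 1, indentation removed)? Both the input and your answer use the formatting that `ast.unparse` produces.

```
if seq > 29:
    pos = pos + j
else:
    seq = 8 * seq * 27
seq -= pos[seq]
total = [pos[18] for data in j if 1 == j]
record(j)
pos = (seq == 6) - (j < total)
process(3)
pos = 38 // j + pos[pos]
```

Transformed code:
if seq > 29:
    pos = pos + j
else:
    seq = 8 * seq * 27
seq = seq - pos[seq]
total = []
for data in j:
    if 1 == j:
        total.append(pos[18])
record(j)
pos = (seq == 6) - (j < total)
process(3)
pos = 38 // j + pos[pos]

total.append(pos[18])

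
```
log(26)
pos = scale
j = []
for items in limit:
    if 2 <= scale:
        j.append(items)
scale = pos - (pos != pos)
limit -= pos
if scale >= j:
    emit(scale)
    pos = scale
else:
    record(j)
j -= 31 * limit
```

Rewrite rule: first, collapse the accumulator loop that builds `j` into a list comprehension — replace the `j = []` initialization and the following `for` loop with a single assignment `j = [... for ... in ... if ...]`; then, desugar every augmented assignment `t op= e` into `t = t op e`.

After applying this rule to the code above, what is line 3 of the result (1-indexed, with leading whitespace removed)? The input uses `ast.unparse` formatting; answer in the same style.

Transformed code:
log(26)
pos = scale
j = [items for items in limit if 2 <= scale]
scale = pos - (pos != pos)
limit = limit - pos
if scale >= j:
    emit(scale)
    pos = scale
else:
    record(j)
j = j - 31 * limit

j = [items for items in limit if 2 <= scale]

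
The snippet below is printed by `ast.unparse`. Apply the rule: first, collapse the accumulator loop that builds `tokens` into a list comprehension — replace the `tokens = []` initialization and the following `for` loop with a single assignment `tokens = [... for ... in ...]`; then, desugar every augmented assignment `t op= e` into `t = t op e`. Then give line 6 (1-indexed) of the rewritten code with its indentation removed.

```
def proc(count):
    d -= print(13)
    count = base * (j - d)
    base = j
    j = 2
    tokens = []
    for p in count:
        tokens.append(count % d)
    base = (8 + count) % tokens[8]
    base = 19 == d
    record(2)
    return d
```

tokens = [count % d for p in count]

Transformed code:
def proc(count):
    d = d - print(13)
    count = base * (j - d)
    base = j
    j = 2
    tokens = [count % d for p in count]
    base = (8 + count) % tokens[8]
    base = 19 == d
    record(2)
    return d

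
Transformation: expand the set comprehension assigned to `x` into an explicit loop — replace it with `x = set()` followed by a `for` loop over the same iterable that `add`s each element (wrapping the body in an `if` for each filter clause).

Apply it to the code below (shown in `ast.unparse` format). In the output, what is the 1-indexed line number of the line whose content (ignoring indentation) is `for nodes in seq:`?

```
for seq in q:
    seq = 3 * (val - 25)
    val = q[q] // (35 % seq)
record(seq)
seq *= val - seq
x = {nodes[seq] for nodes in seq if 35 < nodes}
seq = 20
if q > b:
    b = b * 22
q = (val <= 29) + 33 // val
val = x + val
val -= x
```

7

Transformed code:
for seq in q:
    seq = 3 * (val - 25)
    val = q[q] // (35 % seq)
record(seq)
seq *= val - seq
x = set()
for nodes in seq:
    if 35 < nodes:
        x.add(nodes[seq])
seq = 20
if q > b:
    b = b * 22
q = (val <= 29) + 33 // val
val = x + val
val -= x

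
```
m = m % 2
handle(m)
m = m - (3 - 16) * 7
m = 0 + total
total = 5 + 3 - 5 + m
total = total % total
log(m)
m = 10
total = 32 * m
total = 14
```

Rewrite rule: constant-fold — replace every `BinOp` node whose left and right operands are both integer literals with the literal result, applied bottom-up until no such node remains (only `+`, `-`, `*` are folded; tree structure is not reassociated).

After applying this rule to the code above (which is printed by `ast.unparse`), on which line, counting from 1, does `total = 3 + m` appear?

Transformed code:
m = m % 2
handle(m)
m = m - -91
m = 0 + total
total = 3 + m
total = total % total
log(m)
m = 10
total = 32 * m
total = 14

5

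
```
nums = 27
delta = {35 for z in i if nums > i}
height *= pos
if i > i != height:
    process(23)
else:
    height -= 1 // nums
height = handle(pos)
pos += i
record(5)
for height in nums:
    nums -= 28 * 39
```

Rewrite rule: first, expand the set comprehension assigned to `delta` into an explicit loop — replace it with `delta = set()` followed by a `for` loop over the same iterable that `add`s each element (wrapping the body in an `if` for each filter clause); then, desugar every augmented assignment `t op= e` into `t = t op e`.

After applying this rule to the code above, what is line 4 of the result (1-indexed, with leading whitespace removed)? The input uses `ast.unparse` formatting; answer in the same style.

Transformed code:
nums = 27
delta = set()
for z in i:
    if nums > i:
        delta.add(35)
height = height * pos
if i > i != height:
    process(23)
else:
    height = height - 1 // nums
height = handle(pos)
pos = pos + i
record(5)
for height in nums:
    nums = nums - 28 * 39

if nums > i:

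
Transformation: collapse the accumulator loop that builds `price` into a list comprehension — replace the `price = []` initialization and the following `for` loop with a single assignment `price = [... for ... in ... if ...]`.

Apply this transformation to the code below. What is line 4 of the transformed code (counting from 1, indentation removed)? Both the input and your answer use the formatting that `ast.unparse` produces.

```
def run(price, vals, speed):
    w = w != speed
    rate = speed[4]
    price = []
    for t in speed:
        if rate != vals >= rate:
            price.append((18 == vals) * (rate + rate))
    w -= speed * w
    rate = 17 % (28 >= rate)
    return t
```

price = [(18 == vals) * (rate + rate) for t in speed if rate != vals >= rate]

Transformed code:
def run(price, vals, speed):
    w = w != speed
    rate = speed[4]
    price = [(18 == vals) * (rate + rate) for t in speed if rate != vals >= rate]
    w -= speed * w
    rate = 17 % (28 >= rate)
    return t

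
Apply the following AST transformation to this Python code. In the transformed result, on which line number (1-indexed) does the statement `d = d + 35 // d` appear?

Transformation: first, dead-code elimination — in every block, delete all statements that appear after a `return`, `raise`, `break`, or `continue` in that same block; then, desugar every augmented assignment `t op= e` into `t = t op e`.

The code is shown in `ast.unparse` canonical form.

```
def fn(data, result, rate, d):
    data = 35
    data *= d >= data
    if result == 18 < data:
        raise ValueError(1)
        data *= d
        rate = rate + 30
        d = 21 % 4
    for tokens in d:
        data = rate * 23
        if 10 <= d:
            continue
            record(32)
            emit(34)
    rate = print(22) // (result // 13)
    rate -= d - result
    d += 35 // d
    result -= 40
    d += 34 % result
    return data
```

Transformed code:
def fn(data, result, rate, d):
    data = 35
    data = data * (d >= data)
    if result == 18 < data:
        raise ValueError(1)
    for tokens in d:
        data = rate * 23
        if 10 <= d:
            continue
    rate = print(22) // (result // 13)
    rate = rate - (d - result)
    d = d + 35 // d
    result = result - 40
    d = d + 34 % result
    return data

12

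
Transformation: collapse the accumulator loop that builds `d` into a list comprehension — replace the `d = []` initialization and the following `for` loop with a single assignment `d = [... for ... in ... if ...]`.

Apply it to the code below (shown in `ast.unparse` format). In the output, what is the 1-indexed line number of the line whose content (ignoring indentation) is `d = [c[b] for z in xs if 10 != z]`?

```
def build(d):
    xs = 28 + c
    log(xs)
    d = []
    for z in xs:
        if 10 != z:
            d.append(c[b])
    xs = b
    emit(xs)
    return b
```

4

Transformed code:
def build(d):
    xs = 28 + c
    log(xs)
    d = [c[b] for z in xs if 10 != z]
    xs = b
    emit(xs)
    return b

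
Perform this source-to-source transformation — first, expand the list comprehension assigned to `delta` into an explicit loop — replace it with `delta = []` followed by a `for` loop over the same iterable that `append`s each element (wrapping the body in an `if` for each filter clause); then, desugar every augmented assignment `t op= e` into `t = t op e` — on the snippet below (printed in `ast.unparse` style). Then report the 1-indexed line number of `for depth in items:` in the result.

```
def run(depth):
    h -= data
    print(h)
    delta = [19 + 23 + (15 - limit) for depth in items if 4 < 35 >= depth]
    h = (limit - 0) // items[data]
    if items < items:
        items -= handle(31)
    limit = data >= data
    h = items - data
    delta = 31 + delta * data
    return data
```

5

Transformed code:
def run(depth):
    h = h - data
    print(h)
    delta = []
    for depth in items:
        if 4 < 35 >= depth:
            delta.append(19 + 23 + (15 - limit))
    h = (limit - 0) // items[data]
    if items < items:
        items = items - handle(31)
    limit = data >= data
    h = items - data
    delta = 31 + delta * data
    return data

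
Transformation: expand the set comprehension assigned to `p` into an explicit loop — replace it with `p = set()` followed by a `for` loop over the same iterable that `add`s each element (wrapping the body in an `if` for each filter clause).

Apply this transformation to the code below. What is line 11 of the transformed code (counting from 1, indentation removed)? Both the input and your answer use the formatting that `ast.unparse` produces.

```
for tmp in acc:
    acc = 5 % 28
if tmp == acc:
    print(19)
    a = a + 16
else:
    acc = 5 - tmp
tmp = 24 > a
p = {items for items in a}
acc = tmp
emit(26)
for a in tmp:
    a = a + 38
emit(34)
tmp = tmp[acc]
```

p.add(items)

Transformed code:
for tmp in acc:
    acc = 5 % 28
if tmp == acc:
    print(19)
    a = a + 16
else:
    acc = 5 - tmp
tmp = 24 > a
p = set()
for items in a:
    p.add(items)
acc = tmp
emit(26)
for a in tmp:
    a = a + 38
emit(34)
tmp = tmp[acc]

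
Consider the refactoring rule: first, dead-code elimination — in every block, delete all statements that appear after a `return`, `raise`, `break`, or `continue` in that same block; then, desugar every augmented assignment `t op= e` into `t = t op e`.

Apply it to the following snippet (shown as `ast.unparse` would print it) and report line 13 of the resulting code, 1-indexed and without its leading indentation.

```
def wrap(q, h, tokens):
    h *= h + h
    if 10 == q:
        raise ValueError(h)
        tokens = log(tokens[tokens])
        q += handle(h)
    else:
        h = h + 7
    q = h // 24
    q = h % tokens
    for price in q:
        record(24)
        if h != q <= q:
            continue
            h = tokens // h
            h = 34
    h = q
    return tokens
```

h = q

Transformed code:
def wrap(q, h, tokens):
    h = h * (h + h)
    if 10 == q:
        raise ValueError(h)
    else:
        h = h + 7
    q = h // 24
    q = h % tokens
    for price in q:
        record(24)
        if h != q <= q:
            continue
    h = q
    return tokens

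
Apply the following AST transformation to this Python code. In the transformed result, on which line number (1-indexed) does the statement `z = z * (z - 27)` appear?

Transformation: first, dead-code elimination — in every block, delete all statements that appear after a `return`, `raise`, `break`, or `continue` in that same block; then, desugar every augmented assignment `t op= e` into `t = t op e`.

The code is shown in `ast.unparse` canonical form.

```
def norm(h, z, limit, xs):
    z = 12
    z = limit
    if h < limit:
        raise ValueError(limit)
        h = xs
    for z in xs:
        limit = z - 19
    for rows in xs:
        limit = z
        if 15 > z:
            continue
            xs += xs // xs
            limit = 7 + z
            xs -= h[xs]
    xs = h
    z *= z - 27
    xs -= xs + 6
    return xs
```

13

Transformed code:
def norm(h, z, limit, xs):
    z = 12
    z = limit
    if h < limit:
        raise ValueError(limit)
    for z in xs:
        limit = z - 19
    for rows in xs:
        limit = z
        if 15 > z:
            continue
    xs = h
    z = z * (z - 27)
    xs = xs - (xs + 6)
    return xs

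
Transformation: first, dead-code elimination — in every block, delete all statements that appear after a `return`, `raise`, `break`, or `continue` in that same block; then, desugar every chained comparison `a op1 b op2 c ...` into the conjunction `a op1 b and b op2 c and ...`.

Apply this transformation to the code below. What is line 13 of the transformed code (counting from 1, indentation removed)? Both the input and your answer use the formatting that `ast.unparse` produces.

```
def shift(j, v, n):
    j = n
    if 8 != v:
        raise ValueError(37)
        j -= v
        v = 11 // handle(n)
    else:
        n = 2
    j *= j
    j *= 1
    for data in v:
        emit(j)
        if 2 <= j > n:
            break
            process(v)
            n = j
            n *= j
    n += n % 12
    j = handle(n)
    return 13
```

n += n % 12

Transformed code:
def shift(j, v, n):
    j = n
    if 8 != v:
        raise ValueError(37)
    else:
        n = 2
    j *= j
    j *= 1
    for data in v:
        emit(j)
        if 2 <= j and j > n:
            break
    n += n % 12
    j = handle(n)
    return 13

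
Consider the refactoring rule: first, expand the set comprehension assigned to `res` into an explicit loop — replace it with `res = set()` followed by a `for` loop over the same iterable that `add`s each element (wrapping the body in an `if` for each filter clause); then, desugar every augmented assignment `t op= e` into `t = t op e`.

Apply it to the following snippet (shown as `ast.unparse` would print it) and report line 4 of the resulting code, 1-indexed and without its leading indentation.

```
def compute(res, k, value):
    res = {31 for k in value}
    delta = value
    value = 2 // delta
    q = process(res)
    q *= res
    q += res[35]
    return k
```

res.add(31)

Transformed code:
def compute(res, k, value):
    res = set()
    for k in value:
        res.add(31)
    delta = value
    value = 2 // delta
    q = process(res)
    q = q * res
    q = q + res[35]
    return k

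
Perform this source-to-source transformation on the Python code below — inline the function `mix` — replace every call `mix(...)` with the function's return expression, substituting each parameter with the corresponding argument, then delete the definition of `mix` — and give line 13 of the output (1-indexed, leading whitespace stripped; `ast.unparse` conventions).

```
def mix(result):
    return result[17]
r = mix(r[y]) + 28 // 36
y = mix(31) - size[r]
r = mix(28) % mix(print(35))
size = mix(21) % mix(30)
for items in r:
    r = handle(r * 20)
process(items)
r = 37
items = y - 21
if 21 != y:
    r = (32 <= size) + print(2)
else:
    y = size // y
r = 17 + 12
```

y = size // y

Transformed code:
r = r[y][17] + 28 // 36
y = 31[17] - size[r]
r = 28[17] % print(35)[17]
size = 21[17] % 30[17]
for items in r:
    r = handle(r * 20)
process(items)
r = 37
items = y - 21
if 21 != y:
    r = (32 <= size) + print(2)
else:
    y = size // y
r = 17 + 12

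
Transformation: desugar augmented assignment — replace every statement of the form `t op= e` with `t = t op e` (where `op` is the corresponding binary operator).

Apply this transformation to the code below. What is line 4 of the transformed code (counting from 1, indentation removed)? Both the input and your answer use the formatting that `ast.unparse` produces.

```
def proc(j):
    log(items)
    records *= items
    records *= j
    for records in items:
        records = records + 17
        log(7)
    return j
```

records = records * j

Transformed code:
def proc(j):
    log(items)
    records = records * items
    records = records * j
    for records in items:
        records = records + 17
        log(7)
    return j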